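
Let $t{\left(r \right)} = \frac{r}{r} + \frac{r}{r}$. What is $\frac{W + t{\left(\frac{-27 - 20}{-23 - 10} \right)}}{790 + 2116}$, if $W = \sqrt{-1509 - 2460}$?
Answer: $\frac{1}{1453} + \frac{63 i}{2906} \approx 0.00068823 + 0.021679 i$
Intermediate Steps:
$W = 63 i$ ($W = \sqrt{-3969} = 63 i \approx 63.0 i$)
$t{\left(r \right)} = 2$ ($t{\left(r \right)} = 1 + 1 = 2$)
$\frac{W + t{\left(\frac{-27 - 20}{-23 - 10} \right)}}{790 + 2116} = \frac{63 i + 2}{790 + 2116} = \frac{2 + 63 i}{2906} = \left(2 + 63 i\right) \frac{1}{2906} = \frac{1}{1453} + \frac{63 i}{2906}$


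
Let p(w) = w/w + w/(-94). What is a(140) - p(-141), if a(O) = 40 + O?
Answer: 355/2 ≈ 177.50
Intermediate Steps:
p(w) = 1 - w/94 (p(w) = 1 + w*(-1/94) = 1 - w/94)
a(140) - p(-141) = (40 + 140) - (1 - 1/94*(-141)) = 180 - (1 + 3/2) = 180 - 1*5/2 = 180 - 5/2 = 355/2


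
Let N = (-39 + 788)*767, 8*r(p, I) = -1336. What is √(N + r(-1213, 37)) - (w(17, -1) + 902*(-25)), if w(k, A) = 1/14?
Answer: 315699/14 + 2*√143579 ≈ 23308.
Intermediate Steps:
r(p, I) = -167 (r(p, I) = (⅛)*(-1336) = -167)
N = 574483 (N = 749*767 = 574483)
w(k, A) = 1/14
√(N + r(-1213, 37)) - (w(17, -1) + 902*(-25)) = √(574483 - 167) - (1/14 + 902*(-25)) = √574316 - (1/14 - 22550) = 2*√143579 - 1*(-315699/14) = 2*√143579 + 315699/14 = 315699/14 + 2*√143579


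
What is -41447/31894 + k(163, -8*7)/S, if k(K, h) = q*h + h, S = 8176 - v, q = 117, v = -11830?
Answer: -74281731/45576526 ≈ -1.6298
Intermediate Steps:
S = 20006 (S = 8176 - 1*(-11830) = 8176 + 11830 = 20006)
k(K, h) = 118*h (k(K, h) = 117*h + h = 118*h)
-41447/31894 + k(163, -8*7)/S = -41447/31894 + (118*(-8*7))/20006 = -41447*1/31894 + (118*(-56))*(1/20006) = -41447/31894 - 6608*1/20006 = -41447/31894 - 472/1429 = -74281731/45576526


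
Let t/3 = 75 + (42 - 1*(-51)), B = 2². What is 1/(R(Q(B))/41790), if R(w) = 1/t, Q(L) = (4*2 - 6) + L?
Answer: 21062160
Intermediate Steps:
B = 4
t = 504 (t = 3*(75 + (42 - 1*(-51))) = 3*(75 + (42 + 51)) = 3*(75 + 93) = 3*168 = 504)
Q(L) = 2 + L (Q(L) = (8 - 6) + L = 2 + L)
R(w) = 1/504
1/(R(Q(B))/41790) = 1/((1/504)/41790) = 1/((1/504)*(1/41790)) = 1/(1/21062160) = 21062160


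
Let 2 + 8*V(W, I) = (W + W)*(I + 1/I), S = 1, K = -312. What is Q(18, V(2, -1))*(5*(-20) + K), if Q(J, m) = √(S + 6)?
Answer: -412*√7 ≈ -1090.0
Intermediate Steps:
V(W, I) = -¼ + W*(I + 1/I)/4 (V(W, I) = -¼ + ((W + W)*(I + 1/I))/8 = -¼ + ((2*W)*(I + 1/I))/8 = -¼ + (2*W*(I + 1/I))/8 = -¼ + W*(I + 1/I)/4)
Q(J, m) = √7 (Q(J, m) = √(1 + 6) = √7)
Q(18, V(2, -1))*(5*(-20) + K) = √7*(5*(-20) - 312) = √7*(-100 - 312) = √7*(-412) = -412*√7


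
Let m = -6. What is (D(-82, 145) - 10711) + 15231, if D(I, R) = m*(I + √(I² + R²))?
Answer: 5012 - 6*√27749 ≈ 4012.5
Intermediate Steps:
D(I, R) = -6*I - 6*√(I² + R²) (D(I, R) = -6*(I + √(I² + R²)) = -6*I - 6*√(I² + R²))
(D(-82, 145) - 10711) + 15231 = ((-6*(-82) - 6*√((-82)² + 145²)) - 10711) + 15231 = ((492 - 6*√(6724 + 21025)) - 10711) + 15231 = ((492 - 6*√27749) - 10711) + 15231 = (-10219 - 6*√27749) + 15231 = 5012 - 6*√27749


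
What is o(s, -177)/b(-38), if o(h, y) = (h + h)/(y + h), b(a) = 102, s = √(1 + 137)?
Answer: -46/530247 - 59*√138/530247 ≈ -0.0013939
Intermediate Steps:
s = √138 ≈ 11.747
o(h, y) = 2*h/(h + y) (o(h, y) = (2*h)/(h + y) = 2*h/(h + y))
o(s, -177)/b(-38) = (2*√138/(√138 - 177))/102 = (2*√138/(-177 + √138))*(1/102) = √138/(51*(-177 + √138))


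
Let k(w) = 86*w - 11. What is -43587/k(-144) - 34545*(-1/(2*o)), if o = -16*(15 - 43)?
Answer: 66748461/1586560 ≈ 42.071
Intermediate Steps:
k(w) = -11 + 86*w
o = 448 (o = -16*(-28) = 448)
-43587/k(-144) - 34545*(-1/(2*o)) = -43587/(-11 + 86*(-144)) - 34545/(448*(-2)) = -43587/(-11 - 12384) - 34545/(-896) = -43587/(-12395) - 34545*(-1/896) = -43587*(-1/12395) + 4935/128 = 43587/12395 + 4935/128 = 66748461/1586560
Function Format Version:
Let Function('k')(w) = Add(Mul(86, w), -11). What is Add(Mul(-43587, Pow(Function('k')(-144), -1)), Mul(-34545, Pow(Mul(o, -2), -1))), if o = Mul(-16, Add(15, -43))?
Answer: Rational(66748461, 1586560) ≈ 42.071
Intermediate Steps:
Function('k')(w) = Add(-11, Mul(86, w))
o = 448 (o = Mul(-16, -28) = 448)
Add(Mul(-43587, Pow(Function('k')(-144), -1)), Mul(-34545, Pow(Mul(o, -2), -1))) = Add(Mul(-43587, Pow(Add(-11, Mul(86, -144)), -1)), Mul(-34545, Pow(Mul(448, -2), -1))) = Add(Mul(-43587, Pow(Add(-11, -12384), -1)), Mul(-34545, Pow(-896, -1))) = Add(Mul(-43587, Pow(-12395, -1)), Mul(-34545, Rational(-1, 896))) = Add(Mul(-43587, Rational(-1, 12395)), Rational(4935, 128)) = Add(Rational(43587, 12395), Rational(4935, 128)) = Rational(66748461, 1586560)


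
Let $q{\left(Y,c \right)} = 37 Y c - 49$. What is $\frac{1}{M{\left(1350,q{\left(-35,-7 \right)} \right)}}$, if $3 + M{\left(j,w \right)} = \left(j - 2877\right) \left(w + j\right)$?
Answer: $- \frac{1}{15828885} \approx -6.3176 \cdot 10^{-8}$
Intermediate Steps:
$q{\left(Y,c \right)} = -49 + 37 Y c$ ($q{\left(Y,c \right)} = 37 Y c - 49 = -49 + 37 Y c$)
$M{\left(j,w \right)} = -3 + \left(-2877 + j\right) \left(j + w\right)$ ($M{\left(j,w \right)} = -3 + \left(j - 2877\right) \left(w + j\right) = -3 + \left(-2877 + j\right) \left(j + w\right)$)
$\frac{1}{M{\left(1350,q{\left(-35,-7 \right)} \right)}} = \frac{1}{-3 + 1350^{2} - 3883950 - 2877 \left(-49 + 37 \left(-35\right) \left(-7\right)\right) + 1350 \left(-49 + 37 \left(-35\right) \left(-7\right)\right)} = \frac{1}{-3 + 1822500 - 3883950 - 2877 \left(-49 + 9065\right) + 1350 \left(-49 + 9065\right)} = \frac{1}{-3 + 1822500 - 3883950 - 25939032 + 1350 \cdot 9016} = \frac{1}{-3 + 1822500 - 3883950 - 25939032 + 12171600} = \frac{1}{-15828885} = - \frac{1}{15828885}$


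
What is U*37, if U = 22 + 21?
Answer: 1591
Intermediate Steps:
U = 43
U*37 = 43*37 = 1591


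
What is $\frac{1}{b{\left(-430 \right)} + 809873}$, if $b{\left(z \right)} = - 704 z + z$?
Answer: $\frac{1}{1112163} \approx 8.9915 \cdot 10^{-7}$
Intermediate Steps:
$b{\left(z \right)} = - 703 z$
$\frac{1}{b{\left(-430 \right)} + 809873} = \frac{1}{\left(-703\right) \left(-430\right) + 809873} = \frac{1}{302290 + 809873} = \frac{1}{1112163}$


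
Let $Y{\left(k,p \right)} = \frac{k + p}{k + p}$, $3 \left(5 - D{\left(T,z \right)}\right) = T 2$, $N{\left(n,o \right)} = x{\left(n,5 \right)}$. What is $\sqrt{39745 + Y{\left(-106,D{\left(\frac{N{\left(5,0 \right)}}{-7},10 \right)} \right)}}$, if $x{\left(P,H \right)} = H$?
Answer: $\sqrt{39746} \approx 199.36$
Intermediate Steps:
$N{\left(n,o \right)} = 5$
$D{\left(T,z \right)} = 5 - \frac{2 T}{3}$ ($D{\left(T,z \right)} = 5 - \frac{T 2}{3} = 5 - \frac{2 T}{3}$)
$Y{\left(k,p \right)} = 1$
$\sqrt{39745 + Y{\left(-106,D{\left(\frac{N{\left(5,0 \right)}}{-7},10 \right)} \right)}} = \sqrt{39745 + 1} = \sqrt{39746}$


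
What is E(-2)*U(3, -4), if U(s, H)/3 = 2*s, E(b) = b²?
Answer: 72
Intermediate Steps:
U(s, H) = 6*s (U(s, H) = 3*(2*s) = 6*s)
E(-2)*U(3, -4) = (-2)²*(6*3) = 4*18 = 72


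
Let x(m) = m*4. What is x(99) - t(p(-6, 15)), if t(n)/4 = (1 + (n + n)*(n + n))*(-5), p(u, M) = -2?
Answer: 736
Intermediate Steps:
t(n) = -20 - 80*n² (t(n) = 4*((1 + (n + n)*(n + n))*(-5)) = 4*((1 + (2*n)*(2*n))*(-5)) = 4*((1 + 4*n²)*(-5)) = 4*(-5 - 20*n²) = -20 - 80*n²)
x(m) = 4*m
x(99) - t(p(-6, 15)) = 4*99 - (-20 - 80*(-2)²) = 396 - (-20 - 80*4) = 396 - (-20 - 320) = 396 - 1*(-340) = 396 + 340 = 736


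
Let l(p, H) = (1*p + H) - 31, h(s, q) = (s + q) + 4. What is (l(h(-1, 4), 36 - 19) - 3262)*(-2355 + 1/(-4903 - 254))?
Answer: 39701141984/5157 ≈ 7.6985e+6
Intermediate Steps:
h(s, q) = 4 + q + s (h(s, q) = (q + s) + 4 = 4 + q + s)
l(p, H) = -31 + H + p (l(p, H) = (p + H) - 31 = (H + p) - 31 = -31 + H + p)
(l(h(-1, 4), 36 - 19) - 3262)*(-2355 + 1/(-4903 - 254)) = ((-31 + (36 - 19) + (4 + 4 - 1)) - 3262)*(-2355 + 1/(-4903 - 254)) = ((-31 + 17 + 7) - 3262)*(-2355 + 1/(-5157)) = (-7 - 3262)*(-2355 - 1/5157) = -3269*(-12144736/5157) = 39701141984/5157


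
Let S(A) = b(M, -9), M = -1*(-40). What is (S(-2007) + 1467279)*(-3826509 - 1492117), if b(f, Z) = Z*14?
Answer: -7803238091778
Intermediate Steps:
M = 40
b(f, Z) = 14*Z
S(A) = -126 (S(A) = 14*(-9) = -126)
(S(-2007) + 1467279)*(-3826509 - 1492117) = (-126 + 1467279)*(-3826509 - 1492117) = 1467153*(-5318626) = -7803238091778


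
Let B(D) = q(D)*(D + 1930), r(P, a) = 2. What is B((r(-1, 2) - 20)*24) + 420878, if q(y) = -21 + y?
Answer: -257716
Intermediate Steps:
B(D) = (-21 + D)*(1930 + D) (B(D) = (-21 + D)*(D + 1930) = (-21 + D)*(1930 + D))
B((r(-1, 2) - 20)*24) + 420878 = (-21 + (2 - 20)*24)*(1930 + (2 - 20)*24) + 420878 = (-21 - 18*24)*(1930 - 18*24) + 420878 = (-21 - 432)*(1930 - 432) + 420878 = -453*1498 + 420878 = -678594 + 420878 = -257716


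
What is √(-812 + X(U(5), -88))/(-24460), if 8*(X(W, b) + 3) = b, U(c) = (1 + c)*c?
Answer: -I*√826/24460 ≈ -0.001175*I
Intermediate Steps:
U(c) = c*(1 + c)
X(W, b) = -3 + b/8
√(-812 + X(U(5), -88))/(-24460) = √(-812 + (-3 + (⅛)*(-88)))/(-24460) = √(-812 + (-3 - 11))*(-1/24460) = √(-812 - 14)*(-1/24460) = √(-826)*(-1/24460) = (I*√826)*(-1/24460) = -I*√826/24460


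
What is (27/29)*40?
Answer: 1080/29 ≈ 37.241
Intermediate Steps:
(27/29)*40 = 1080/29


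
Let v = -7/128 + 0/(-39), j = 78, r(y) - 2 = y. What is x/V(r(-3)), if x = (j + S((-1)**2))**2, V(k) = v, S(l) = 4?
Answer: -860672/7 ≈ -1.2295e+5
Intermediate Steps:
r(y) = 2 + y
v = -7/128 (v = -7*1/128 + 0*(-1/39) = -7/128 + 0 = -7/128 ≈ -0.054688)
V(k) = -7/128
x = 6724 (x = (78 + 4)**2 = 82**2 = 6724)
x/V(r(-3)) = 6724/(-7/128) = 6724*(-128/7) = -860672/7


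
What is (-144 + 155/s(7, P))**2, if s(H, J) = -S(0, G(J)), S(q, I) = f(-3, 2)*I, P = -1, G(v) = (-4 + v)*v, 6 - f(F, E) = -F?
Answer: 214369/9 ≈ 23819.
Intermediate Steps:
f(F, E) = 6 + F (f(F, E) = 6 - (-1)*F = 6 + F)
G(v) = v*(-4 + v)
S(q, I) = 3*I (S(q, I) = (6 - 3)*I = 3*I)
s(H, J) = -3*J*(-4 + J)
(-144 + 155/s(7, P))**2 = (-144 + 155/((3*(-1)*(4 - 1*(-1)))))**2 = (-144 + 155/((3*(-1)*(4 + 1))))**2 = (-144 + 155/((3*(-1)*5)))**2 = (-144 + 155/(-15))**2 = (-144 + 155*(-1/15))**2 = (-144 - 31/3)**2 = (-463/3)**2 = 214369/9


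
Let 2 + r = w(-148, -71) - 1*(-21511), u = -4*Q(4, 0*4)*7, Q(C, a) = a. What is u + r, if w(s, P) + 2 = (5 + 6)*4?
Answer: 21551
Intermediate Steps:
w(s, P) = 42 (w(s, P) = -2 + (5 + 6)*4 = -2 + 11*4 = -2 + 44 = 42)
u = 0 (u = -0*4*7 = -4*0*7 = 0*7 = 0)
r = 21551 (r = -2 + (42 - 1*(-21511)) = -2 + (42 + 21511) = -2 + 21553 = 21551)
u + r = 0 + 21551 = 21551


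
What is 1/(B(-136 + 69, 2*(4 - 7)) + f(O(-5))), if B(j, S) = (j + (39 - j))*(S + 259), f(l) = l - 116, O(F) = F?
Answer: 1/9746 ≈ 0.00010261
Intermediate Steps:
f(l) = -116 + l
B(j, S) = 10101 + 39*S (B(j, S) = 39*(259 + S) = 10101 + 39*S)
1/(B(-136 + 69, 2*(4 - 7)) + f(O(-5))) = 1/((10101 + 39*(2*(4 - 7))) + (-116 - 5)) = 1/((10101 + 39*(2*(-3))) - 121) = 1/((10101 + 39*(-6)) - 121) = 1/((10101 - 234) - 121) = 1/(9867 - 121) = 1/9746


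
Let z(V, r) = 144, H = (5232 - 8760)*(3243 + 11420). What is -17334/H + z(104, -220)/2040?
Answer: 17325543/244285580 ≈ 0.070923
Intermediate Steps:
H = -51731064 (H = -3528*14663 = -51731064)
-17334/H + z(104, -220)/2040 = -17334/(-51731064) + 144/2040 = -17334*(-1/51731064) + 144*(1/2040) = 963/2873948 + 6/85 = 17325543/244285580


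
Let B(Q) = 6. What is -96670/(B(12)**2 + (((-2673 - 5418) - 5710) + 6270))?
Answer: 19334/1499 ≈ 12.898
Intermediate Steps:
-96670/(B(12)**2 + (((-2673 - 5418) - 5710) + 6270)) = -96670/(6**2 + (((-2673 - 5418) - 5710) + 6270)) = -96670/(36 + ((-8091 - 5710) + 6270)) = -96670/(36 + (-13801 + 6270)) = -96670/(36 - 7531) = -96670/(-7495) = -96670*(-1/7495) = 19334/1499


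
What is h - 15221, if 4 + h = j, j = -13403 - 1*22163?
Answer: -50791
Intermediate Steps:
j = -35566 (j = -13403 - 22163 = -35566)
h = -35570 (h = -4 - 35566 = -35570)
h - 15221 = -35570 - 15221 = -50791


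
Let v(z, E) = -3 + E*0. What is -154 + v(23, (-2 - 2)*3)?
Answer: -157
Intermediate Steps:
v(z, E) = -3 (v(z, E) = -3 + 0 = -3)
-154 + v(23, (-2 - 2)*3) = -154 - 3 = -157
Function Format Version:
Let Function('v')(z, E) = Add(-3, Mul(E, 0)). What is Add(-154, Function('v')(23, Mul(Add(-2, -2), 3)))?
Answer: -157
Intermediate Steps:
Function('v')(z, E) = -3 (Function('v')(z, E) = Add(-3, 0) = -3)
Add(-154, Function('v')(23, Mul(Add(-2, -2), 3))) = Add(-154, -3) = -157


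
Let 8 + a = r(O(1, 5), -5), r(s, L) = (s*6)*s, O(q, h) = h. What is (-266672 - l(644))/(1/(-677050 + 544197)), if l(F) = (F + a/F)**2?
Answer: 1341446317285251/14812 ≈ 9.0565e+10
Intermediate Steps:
r(s, L) = 6*s**2 (r(s, L) = (6*s)*s = 6*s**2)
a = 142 (a = -8 + 6*5**2 = -8 + 6*25 = -8 + 150 = 142)
l(F) = (F + 142/F)**2
(-266672 - l(644))/(1/(-677050 + 544197)) = (-266672 - (142 + 644**2)**2/644**2)/(1/(-677050 + 544197)) = (-266672 - (142 + 414736)**2/414736)/(1/(-132853)) = (-266672 - 414878**2/414736)/(-1/132853) = (-266672 - 172123754884/414736)*(-132853) = (-266672 - 1*43030938721/103684)*(-132853) = (-266672 - 43030938721/103684)*(-132853) = -70680558369/103684*(-132853) = 1341446317285251/14812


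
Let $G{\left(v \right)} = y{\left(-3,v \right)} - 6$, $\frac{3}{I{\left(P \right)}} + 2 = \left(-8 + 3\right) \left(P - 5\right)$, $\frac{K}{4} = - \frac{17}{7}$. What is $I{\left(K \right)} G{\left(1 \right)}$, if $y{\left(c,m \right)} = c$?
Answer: $- \frac{63}{167} \approx -0.37725$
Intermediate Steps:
$K = - \frac{68}{7}$ ($K = 4 \left(- \frac{17}{7}\right) = - \frac{68}{7} \approx -9.7143$)
$I{\left(P \right)} = \frac{3}{23 - 5 P}$ ($I{\left(P \right)} = \frac{3}{-2 + \left(-8 + 3\right) \left(P - 5\right)} = \frac{3}{-2 - 5 \left(-5 + P\right)} = \frac{3}{-2 - \left(-25 + 5 P\right)} = \frac{3}{23 - 5 P}$)
$G{\left(v \right)} = -9$ ($G{\left(v \right)} = -3 - 6 = -9$)
$I{\left(K \right)} G{\left(1 \right)} = - \frac{3}{-23 + 5 \left(- \frac{68}{7}\right)} \left(-9\right) = - \frac{3}{-23 - \frac{340}{7}} \left(-9\right) = - \frac{3}{- \frac{501}{7}} \left(-9\right) = \left(-3\right) \left(- \frac{7}{501}\right) \left(-9\right) = \frac{7}{167} \left(-9\right) = - \frac{63}{167}$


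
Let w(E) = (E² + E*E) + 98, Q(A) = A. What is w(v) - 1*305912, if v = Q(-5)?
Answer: -305764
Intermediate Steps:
v = -5
w(E) = 98 + 2*E² (w(E) = (E² + E²) + 98 = 2*E² + 98 = 98 + 2*E²)
w(v) - 1*305912 = (98 + 2*(-5)²) - 1*305912 = (98 + 2*25) - 305912 = (98 + 50) - 305912 = 148 - 305912 = -305764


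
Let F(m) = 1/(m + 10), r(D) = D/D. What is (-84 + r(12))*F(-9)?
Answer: -83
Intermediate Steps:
r(D) = 1
F(m) = 1/(10 + m)
(-84 + r(12))*F(-9) = (-84 + 1)/(10 - 9) = -83/1 = -83*1 = -83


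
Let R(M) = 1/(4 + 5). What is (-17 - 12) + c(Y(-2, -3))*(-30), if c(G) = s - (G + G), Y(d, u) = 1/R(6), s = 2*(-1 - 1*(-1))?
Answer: 511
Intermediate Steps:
R(M) = ⅑ (R(M) = 1/9 = ⅑)
s = 0 (s = 2*(-1 + 1) = 2*0 = 0)
Y(d, u) = 9 (Y(d, u) = 1/(⅑) = 9)
c(G) = -2*G (c(G) = 0 - (G + G) = 0 - 2*G = -2*G)
(-17 - 12) + c(Y(-2, -3))*(-30) = (-17 - 12) - 2*9*(-30) = -29 - 18*(-30) = -29 + 540 = 511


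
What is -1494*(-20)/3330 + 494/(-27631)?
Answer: 9155214/1022347 ≈ 8.9551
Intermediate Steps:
-1494*(-20)/3330 + 494/(-27631) = 29880*(1/3330) + 494*(-1/27631) = 332/37 - 494/27631 = 9155214/1022347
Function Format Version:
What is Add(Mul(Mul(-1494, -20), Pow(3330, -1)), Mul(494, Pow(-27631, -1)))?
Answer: Rational(9155214, 1022347) ≈ 8.9551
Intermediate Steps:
Add(Mul(Mul(-1494, -20), Pow(3330, -1)), Mul(494, Pow(-27631, -1))) = Add(Mul(29880, Rational(1, 3330)), Mul(494, Rational(-1, 27631))) = Add(Rational(332, 37), Rational(-494, 27631)) = Rational(9155214, 1022347)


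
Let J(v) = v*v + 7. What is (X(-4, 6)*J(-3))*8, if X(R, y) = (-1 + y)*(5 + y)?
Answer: 7040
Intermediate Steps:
J(v) = 7 + v² (J(v) = v² + 7 = 7 + v²)
(X(-4, 6)*J(-3))*8 = ((-5 + 6² + 4*6)*(7 + (-3)²))*8 = ((-5 + 36 + 24)*(7 + 9))*8 = (55*16)*8 = 880*8 = 7040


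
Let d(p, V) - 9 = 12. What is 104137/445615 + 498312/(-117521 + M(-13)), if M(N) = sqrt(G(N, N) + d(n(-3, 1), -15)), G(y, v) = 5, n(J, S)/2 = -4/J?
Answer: -986316228667105/246178855548209 - 498312*sqrt(26)/13811185415 ≈ -4.0067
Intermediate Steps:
n(J, S) = -8/J (n(J, S) = 2*(-4/J) = -8/J)
d(p, V) = 21 (d(p, V) = 9 + 12 = 21)
M(N) = sqrt(26) (M(N) = sqrt(5 + 21) = sqrt(26))
104137/445615 + 498312/(-117521 + M(-13)) = 104137/445615 + 498312/(-117521 + sqrt(26))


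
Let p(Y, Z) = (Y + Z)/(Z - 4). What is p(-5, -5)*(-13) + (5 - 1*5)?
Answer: -130/9 ≈ -14.444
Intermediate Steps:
p(Y, Z) = (Y + Z)/(-4 + Z)
p(-5, -5)*(-13) + (5 - 1*5) = ((-5 - 5)/(-4 - 5))*(-13) + (5 - 1*5) = (-10/(-9))*(-13) + (5 - 5) = -1/9*(-10)*(-13) + 0 = (10/9)*(-13) + 0 = -130/9 + 0 = -130/9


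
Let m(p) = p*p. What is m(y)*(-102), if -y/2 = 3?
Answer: -3672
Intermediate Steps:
y = -6 (y = -2*3 = -6)
m(p) = p²
m(y)*(-102) = (-6)²*(-102) = 36*(-102) = -3672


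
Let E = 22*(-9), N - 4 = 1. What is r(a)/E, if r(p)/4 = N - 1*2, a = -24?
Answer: -2/33 ≈ -0.060606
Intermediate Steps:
N = 5 (N = 4 + 1 = 5)
r(p) = 12 (r(p) = 4*(5 - 1*2) = 4*(5 - 2) = 4*3 = 12)
E = -198
r(a)/E = 12/(-198) = 12*(-1/198) = -2/33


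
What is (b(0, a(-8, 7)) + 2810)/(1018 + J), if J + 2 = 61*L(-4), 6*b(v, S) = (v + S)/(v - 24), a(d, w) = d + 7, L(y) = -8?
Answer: 404641/76032 ≈ 5.3220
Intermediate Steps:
a(d, w) = 7 + d
b(v, S) = (S + v)/(6*(-24 + v)) (b(v, S) = ((v + S)/(v - 24))/6 = ((S + v)/(-24 + v))/6 = (S + v)/(6*(-24 + v)))
J = -490 (J = -2 + 61*(-8) = -2 - 488 = -490)
(b(0, a(-8, 7)) + 2810)/(1018 + J) = (((7 - 8) + 0)/(6*(-24 + 0)) + 2810)/(1018 - 490) = ((⅙)*(-1 + 0)/(-24) + 2810)/528 = ((⅙)*(-1/24)*(-1) + 2810)*(1/528) = (1/144 + 2810)*(1/528) = (404641/144)*(1/528) = 404641/76032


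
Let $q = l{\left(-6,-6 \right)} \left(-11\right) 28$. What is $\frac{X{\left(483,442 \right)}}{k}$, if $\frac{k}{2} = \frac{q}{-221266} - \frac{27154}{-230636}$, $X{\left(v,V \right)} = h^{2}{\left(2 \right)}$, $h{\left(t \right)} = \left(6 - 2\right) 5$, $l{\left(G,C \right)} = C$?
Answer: $\frac{2551595258800}{1395510409} \approx 1828.4$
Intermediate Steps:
$h{\left(t \right)} = 20$ ($h{\left(t \right)} = 4 \cdot 5 = 20$)
$q = 1848$ ($q = \left(-6\right) \left(-11\right) 28 = 66 \cdot 28 = 1848$)
$X{\left(v,V \right)} = 400$ ($X{\left(v,V \right)} = 20^{2} = 400$)
$k = \frac{1395510409}{6378988147}$ ($k = 2 \left(\frac{1848}{-221266} - \frac{27154}{-230636}\right) = 2 \left(1848 \left(- \frac{1}{221266}\right) - - \frac{13577}{115318}\right) = 2 \left(- \frac{924}{110633} + \frac{13577}{115318}\right) = 2 \cdot \frac{1395510409}{12757976294} = \frac{1395510409}{6378988147} \approx 0.21877$)
$\frac{X{\left(483,442 \right)}}{k} = \frac{400}{\frac{1395510409}{6378988147}} = 400 \cdot \frac{6378988147}{1395510409} = \frac{2551595258800}{1395510409}$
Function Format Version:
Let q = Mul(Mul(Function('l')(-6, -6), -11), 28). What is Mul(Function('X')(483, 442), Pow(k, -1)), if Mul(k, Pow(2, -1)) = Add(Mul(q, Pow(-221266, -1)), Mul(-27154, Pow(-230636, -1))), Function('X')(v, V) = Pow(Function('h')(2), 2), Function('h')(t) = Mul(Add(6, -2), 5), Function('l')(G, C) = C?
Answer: Rational(2551595258800, 1395510409) ≈ 1828.4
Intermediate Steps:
Function('h')(t) = 20 (Function('h')(t) = Mul(4, 5) = 20)
q = 1848 (q = Mul(Mul(-6, -11), 28) = Mul(66, 28) = 1848)
Function('X')(v, V) = 400 (Function('X')(v, V) = Pow(20, 2) = 400)
k = Rational(1395510409, 6378988147) (k = Mul(2, Add(Mul(1848, Pow(-221266, -1)), Mul(-27154, Pow(-230636, -1)))) = Mul(2, Add(Mul(1848, Rational(-1, 221266)), Mul(-27154, Rational(-1, 230636)))) = Mul(2, Add(Rational(-924, 110633), Rational(13577, 115318))) = Mul(2, Rational(1395510409, 12757976294)) = Rational(1395510409, 6378988147) ≈ 0.21877)
Mul(Function('X')(483, 442), Pow(k, -1)) = Mul(400, Pow(Rational(1395510409, 6378988147), -1)) = Mul(400, Rational(6378988147, 1395510409)) = Rational(2551595258800, 1395510409)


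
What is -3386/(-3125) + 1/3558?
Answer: 12050513/11118750 ≈ 1.0838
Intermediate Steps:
-3386/(-3125) + 1/3558 = -3386*(-1/3125) + 1*(1/3558) = 3386/3125 + 1/3558 = 12050513/11118750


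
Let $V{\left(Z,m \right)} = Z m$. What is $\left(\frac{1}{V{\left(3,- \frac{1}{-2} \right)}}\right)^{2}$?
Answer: $\frac{4}{9} \approx 0.44444$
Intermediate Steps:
$\left(\frac{1}{V{\left(3,- \frac{1}{-2} \right)}}\right)^{2} = \left(\frac{1}{3 \left(- \frac{1}{-2}\right)}\right)^{2} = \left(\frac{1}{3 \left(\left(-1\right) \left(- \frac{1}{2}\right)\right)}\right)^{2} = \left(\frac{1}{3 \cdot \frac{1}{2}}\right)^{2} = \left(\frac{1}{\frac{3}{2}}\right)^{2} = \left(\frac{2}{3}\right)^{2} = \frac{4}{9}$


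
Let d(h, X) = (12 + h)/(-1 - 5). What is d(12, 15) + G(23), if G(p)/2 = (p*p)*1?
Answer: 1054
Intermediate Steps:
G(p) = 2*p² (G(p) = 2*((p*p)*1) = 2*(p²*1) = 2*p²)
d(h, X) = -2 - h/6 (d(h, X) = (12 + h)/(-6) = (12 + h)*(-⅙) = -2 - h/6)
d(12, 15) + G(23) = (-2 - ⅙*12) + 2*23² = (-2 - 2) + 2*529 = -4 + 1058 = 1054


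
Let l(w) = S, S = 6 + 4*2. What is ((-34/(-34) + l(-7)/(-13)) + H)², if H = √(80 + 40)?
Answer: 20281/169 - 4*√30/13 ≈ 118.32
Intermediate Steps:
S = 14 (S = 6 + 8 = 14)
l(w) = 14
H = 2*√30 (H = √120 = 2*√30 ≈ 10.954)
((-34/(-34) + l(-7)/(-13)) + H)² = ((-34/(-34) + 14/(-13)) + 2*√30)² = ((-34*(-1/34) + 14*(-1/13)) + 2*√30)² = ((1 - 14/13) + 2*√30)² = (-1/13 + 2*√30)²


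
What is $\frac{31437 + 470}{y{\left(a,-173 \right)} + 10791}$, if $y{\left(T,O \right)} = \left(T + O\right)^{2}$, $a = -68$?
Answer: $\frac{31907}{68872} \approx 0.46328$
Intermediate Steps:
$y{\left(T,O \right)} = \left(O + T\right)^{2}$
$\frac{31437 + 470}{y{\left(a,-173 \right)} + 10791} = \frac{31437 + 470}{\left(-173 - 68\right)^{2} + 10791} = \frac{31907}{\left(-241\right)^{2} + 10791} = \frac{31907}{58081 + 10791} = \frac{31907}{68872}$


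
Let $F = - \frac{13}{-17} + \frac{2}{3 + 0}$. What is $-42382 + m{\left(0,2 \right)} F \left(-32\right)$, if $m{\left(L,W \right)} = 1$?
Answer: $- \frac{2163818}{51} \approx -42428.0$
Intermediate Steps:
$F = \frac{73}{51}$ ($F = \left(-13\right) \left(- \frac{1}{17}\right) + \frac{2}{3} = \frac{13}{17} + 2 \cdot \frac{1}{3} = \frac{13}{17} + \frac{2}{3} = \frac{73}{51} \approx 1.4314$)
$-42382 + m{\left(0,2 \right)} F \left(-32\right) = -42382 + 1 \cdot \frac{73}{51} \left(-32\right) = -42382 + \frac{73}{51} \left(-32\right) = -42382 - \frac{2336}{51} = - \frac{2163818}{51}$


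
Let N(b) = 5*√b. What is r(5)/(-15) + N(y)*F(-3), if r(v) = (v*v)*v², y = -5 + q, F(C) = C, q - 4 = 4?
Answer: -125/3 - 15*√3 ≈ -67.647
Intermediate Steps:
q = 8 (q = 4 + 4 = 8)
y = 3 (y = -5 + 8 = 3)
r(v) = v⁴ (r(v) = v²*v² = v⁴)
r(5)/(-15) + N(y)*F(-3) = 5⁴/(-15) + (5*√3)*(-3) = 625*(-1/15) - 15*√3 = -125/3 - 15*√3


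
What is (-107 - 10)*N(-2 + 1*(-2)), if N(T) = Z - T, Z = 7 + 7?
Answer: -2106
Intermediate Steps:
Z = 14
N(T) = 14 - T
(-107 - 10)*N(-2 + 1*(-2)) = (-107 - 10)*(14 - (-2 + 1*(-2))) = -117*(14 - (-2 - 2)) = -117*(14 - 1*(-4)) = -117*(14 + 4) = -117*18 = -2106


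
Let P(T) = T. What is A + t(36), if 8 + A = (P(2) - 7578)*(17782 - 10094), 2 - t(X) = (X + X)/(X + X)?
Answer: -58244295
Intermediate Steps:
t(X) = 1 (t(X) = 2 - (X + X)/(X + X) = 2 - 2*X/(2*X) = 2 - 2*X*1/(2*X) = 2 - 1*1 = 2 - 1 = 1)
A = -58244296 (A = -8 + (2 - 7578)*(17782 - 10094) = -8 - 7576*7688 = -8 - 58244288 = -58244296)
A + t(36) = -58244296 + 1 = -58244295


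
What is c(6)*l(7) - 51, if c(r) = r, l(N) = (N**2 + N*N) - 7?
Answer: 495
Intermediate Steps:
l(N) = -7 + 2*N**2 (l(N) = (N**2 + N**2) - 7 = 2*N**2 - 7 = -7 + 2*N**2)
c(6)*l(7) - 51 = 6*(-7 + 2*7**2) - 51 = 6*(-7 + 2*49) - 51 = 6*(-7 + 98) - 51 = 6*91 - 51 = 546 - 51 = 495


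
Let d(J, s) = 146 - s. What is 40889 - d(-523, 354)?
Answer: 41097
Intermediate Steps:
40889 - d(-523, 354) = 40889 - (146 - 1*354) = 40889 - (146 - 354) = 40889 - 1*(-208) = 40889 + 208 = 41097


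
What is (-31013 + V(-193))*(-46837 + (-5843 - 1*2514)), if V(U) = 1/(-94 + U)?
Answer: 491267002008/287 ≈ 1.7117e+9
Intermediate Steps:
(-31013 + V(-193))*(-46837 + (-5843 - 1*2514)) = (-31013 + 1/(-94 - 193))*(-46837 + (-5843 - 1*2514)) = (-31013 + 1/(-287))*(-46837 + (-5843 - 2514)) = (-31013 - 1/287)*(-46837 - 8357) = -8900732/287*(-55194) = 491267002008/287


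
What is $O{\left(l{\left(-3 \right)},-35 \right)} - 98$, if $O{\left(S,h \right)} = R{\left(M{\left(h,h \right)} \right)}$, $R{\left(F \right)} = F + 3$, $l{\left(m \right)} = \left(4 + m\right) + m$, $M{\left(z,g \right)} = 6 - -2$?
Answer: $-87$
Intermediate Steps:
$M{\left(z,g \right)} = 8$ ($M{\left(z,g \right)} = 6 + 2 = 8$)
$l{\left(m \right)} = 4 + 2 m$
$R{\left(F \right)} = 3 + F$
$O{\left(S,h \right)} = 11$ ($O{\left(S,h \right)} = 3 + 8 = 11$)
$O{\left(l{\left(-3 \right)},-35 \right)} - 98 = 11 - 98 = -87$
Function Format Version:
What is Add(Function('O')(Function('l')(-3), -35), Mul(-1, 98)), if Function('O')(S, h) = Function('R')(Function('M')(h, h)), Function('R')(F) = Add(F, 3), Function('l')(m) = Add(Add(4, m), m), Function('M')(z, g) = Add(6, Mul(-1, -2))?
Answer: -87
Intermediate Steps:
Function('M')(z, g) = 8 (Function('M')(z, g) = Add(6, 2) = 8)
Function('l')(m) = Add(4, Mul(2, m))
Function('R')(F) = Add(3, F)
Function('O')(S, h) = 11 (Function('O')(S, h) = Add(3, 8) = 11)
Add(Function('O')(Function('l')(-3), -35), Mul(-1, 98)) = Add(11, Mul(-1, 98)) = Add(11, -98) = -87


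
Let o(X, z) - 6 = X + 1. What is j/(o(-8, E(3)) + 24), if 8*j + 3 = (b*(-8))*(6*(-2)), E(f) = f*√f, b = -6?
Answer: -579/184 ≈ -3.1467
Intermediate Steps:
E(f) = f^(3/2)
o(X, z) = 7 + X (o(X, z) = 6 + (X + 1) = 6 + (1 + X) = 7 + X)
j = -579/8 (j = -3/8 + ((-6*(-8))*(6*(-2)))/8 = -3/8 + (48*(-12))/8 = -3/8 + (⅛)*(-576) = -3/8 - 72 = -579/8 ≈ -72.375)
j/(o(-8, E(3)) + 24) = -579/(8*((7 - 8) + 24)) = -579/(8*(-1 + 24)) = -579/8/23 = -579/8*1/23 = -579/184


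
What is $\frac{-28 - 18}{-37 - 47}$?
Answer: $\frac{23}{42} \approx 0.54762$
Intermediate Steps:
$\frac{-28 - 18}{-37 - 47} = \frac{-28 - 18}{-84} = \left(- \frac{1}{84}\right) \left(-46\right) = \frac{23}{42}$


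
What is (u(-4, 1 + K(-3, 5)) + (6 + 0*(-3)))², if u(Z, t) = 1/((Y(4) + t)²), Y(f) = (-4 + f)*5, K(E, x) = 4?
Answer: 22801/625 ≈ 36.482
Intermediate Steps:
Y(f) = -20 + 5*f
u(Z, t) = t⁻² (u(Z, t) = 1/(((-20 + 5*4) + t)²) = 1/(((-20 + 20) + t)²) = 1/((0 + t)²) = 1/(t²) = t⁻²)
(u(-4, 1 + K(-3, 5)) + (6 + 0*(-3)))² = ((1 + 4)⁻² + (6 + 0*(-3)))² = (5⁻² + (6 + 0))² = (1/25 + 6)² = (151/25)² = 22801/625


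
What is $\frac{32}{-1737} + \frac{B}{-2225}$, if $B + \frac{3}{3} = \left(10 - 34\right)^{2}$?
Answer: $- \frac{42799}{154593} \approx -0.27685$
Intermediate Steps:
$B = 575$ ($B = -1 + \left(10 - 34\right)^{2} = -1 + \left(-24\right)^{2} = -1 + 576 = 575$)
$\frac{32}{-1737} + \frac{B}{-2225} = \frac{32}{-1737} + \frac{575}{-2225} = 32 \left(- \frac{1}{1737}\right) + 575 \left(- \frac{1}{2225}\right) = - \frac{32}{1737} - \frac{23}{89} = - \frac{42799}{154593}$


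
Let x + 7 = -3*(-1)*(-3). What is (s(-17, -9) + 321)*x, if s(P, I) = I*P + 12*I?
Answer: -5856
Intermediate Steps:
s(P, I) = 12*I + I*P
x = -16 (x = -7 - 3*(-1)*(-3) = -7 + 3*(-3) = -7 - 9 = -16)
(s(-17, -9) + 321)*x = (-9*(12 - 17) + 321)*(-16) = (-9*(-5) + 321)*(-16) = (45 + 321)*(-16) = 366*(-16) = -5856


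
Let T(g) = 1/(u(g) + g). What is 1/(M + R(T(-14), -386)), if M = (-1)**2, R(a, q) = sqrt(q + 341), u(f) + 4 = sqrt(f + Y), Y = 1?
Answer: 1/46 - 3*I*sqrt(5)/46 ≈ 0.021739 - 0.14583*I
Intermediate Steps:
u(f) = -4 + sqrt(1 + f) (u(f) = -4 + sqrt(f + 1) = -4 + sqrt(1 + f))
T(g) = 1/(-4 + g + sqrt(1 + g)) (T(g) = 1/((-4 + sqrt(1 + g)) + g) = 1/(-4 + g + sqrt(1 + g)))
R(a, q) = sqrt(341 + q)
M = 1
1/(M + R(T(-14), -386)) = 1/(1 + sqrt(341 - 386)) = 1/(1 + sqrt(-45)) = 1/(1 + 3*I*sqrt(5))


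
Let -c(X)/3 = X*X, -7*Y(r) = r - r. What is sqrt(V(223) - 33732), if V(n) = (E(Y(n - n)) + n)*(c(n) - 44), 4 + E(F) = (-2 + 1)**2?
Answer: 2*I*sqrt(8216138) ≈ 5732.8*I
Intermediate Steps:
Y(r) = 0 (Y(r) = -(r - r)/7 = -1/7*0 = 0)
E(F) = -3 (E(F) = -4 + (-2 + 1)**2 = -4 + (-1)**2 = -4 + 1 = -3)
c(X) = -3*X**2 (c(X) = -3*X*X = -3*X**2)
V(n) = (-44 - 3*n**2)*(-3 + n) (V(n) = (-3 + n)*(-3*n**2 - 44) = (-3 + n)*(-44 - 3*n**2) = (-44 - 3*n**2)*(-3 + n))
sqrt(V(223) - 33732) = sqrt((132 - 44*223 - 3*223**3 + 9*223**2) - 33732) = sqrt((132 - 9812 - 3*11089567 + 9*49729) - 33732) = sqrt((132 - 9812 - 33268701 + 447561) - 33732) = sqrt(-32830820 - 33732) = sqrt(-32864552) = 2*I*sqrt(8216138)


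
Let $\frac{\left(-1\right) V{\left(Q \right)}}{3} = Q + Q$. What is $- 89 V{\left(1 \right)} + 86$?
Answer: $620$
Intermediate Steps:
$V{\left(Q \right)} = - 6 Q$ ($V{\left(Q \right)} = - 3 \left(Q + Q\right) = - 3 \cdot 2 Q = - 6 Q$)
$- 89 V{\left(1 \right)} + 86 = - 89 \left(\left(-6\right) 1\right) + 86 = \left(-89\right) \left(-6\right) + 86 = 534 + 86 = 620$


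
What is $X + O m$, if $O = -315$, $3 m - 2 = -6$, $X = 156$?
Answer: $576$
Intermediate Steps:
$m = - \frac{4}{3}$ ($m = \frac{2}{3} + \frac{1}{3} \left(-6\right) = \frac{2}{3} - 2 = - \frac{4}{3} \approx -1.3333$)
$X + O m = 156 - -420 = 156 + 420 = 576$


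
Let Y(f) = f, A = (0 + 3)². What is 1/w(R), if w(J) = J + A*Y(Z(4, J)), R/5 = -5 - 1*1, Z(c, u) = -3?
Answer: -1/57 ≈ -0.017544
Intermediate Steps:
A = 9 (A = 3² = 9)
R = -30 (R = 5*(-5 - 1*1) = 5*(-5 - 1) = 5*(-6) = -30)
w(J) = -27 + J (w(J) = J + 9*(-3) = J - 27 = -27 + J)
1/w(R) = 1/(-27 - 30) = 1/(-57) = -1/57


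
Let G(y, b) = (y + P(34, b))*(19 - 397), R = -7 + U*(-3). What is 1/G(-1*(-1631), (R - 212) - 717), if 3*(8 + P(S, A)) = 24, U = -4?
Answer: -1/616518 ≈ -1.6220e-6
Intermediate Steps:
P(S, A) = 0 (P(S, A) = -8 + (⅓)*24 = -8 + 8 = 0)
R = 5 (R = -7 - 4*(-3) = -7 + 12 = 5)
G(y, b) = -378*y (G(y, b) = (y + 0)*(19 - 397) = y*(-378) = -378*y)
1/G(-1*(-1631), (R - 212) - 717) = 1/(-(-378)*(-1631)) = 1/(-378*1631) = 1/(-616518) = -1/616518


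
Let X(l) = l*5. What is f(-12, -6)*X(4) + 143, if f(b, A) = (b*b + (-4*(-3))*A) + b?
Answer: 1343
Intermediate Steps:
f(b, A) = b + b² + 12*A (f(b, A) = (b² + 12*A) + b = b + b² + 12*A)
X(l) = 5*l
f(-12, -6)*X(4) + 143 = (-12 + (-12)² + 12*(-6))*(5*4) + 143 = (-12 + 144 - 72)*20 + 143 = 60*20 + 143 = 1200 + 143 = 1343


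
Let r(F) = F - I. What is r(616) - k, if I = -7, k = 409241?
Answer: -408618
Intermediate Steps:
r(F) = 7 + F (r(F) = F - 1*(-7) = F + 7 = 7 + F)
r(616) - k = (7 + 616) - 1*409241 = 623 - 409241 = -408618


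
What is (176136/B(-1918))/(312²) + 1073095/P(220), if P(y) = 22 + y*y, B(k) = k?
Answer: 4173844229351/188347247088 ≈ 22.160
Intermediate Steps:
P(y) = 22 + y²
(176136/B(-1918))/(312²) + 1073095/P(220) = (176136/(-1918))/(312²) + 1073095/(22 + 220²) = (176136*(-1/1918))/97344 + 1073095/(22 + 48400) = -88068/959*1/97344 + 1073095/48422 = -7339/7779408 + 1073095*(1/48422) = -7339/7779408 + 1073095/48422 = 4173844229351/188347247088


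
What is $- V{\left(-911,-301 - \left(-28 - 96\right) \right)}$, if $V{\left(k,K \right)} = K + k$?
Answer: $1088$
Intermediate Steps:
$- V{\left(-911,-301 - \left(-28 - 96\right) \right)} = - (\left(-301 - \left(-28 - 96\right)\right) - 911) = - (\left(-301 - -124\right) - 911) = - (\left(-301 + 124\right) - 911) = - (-177 - 911) = \left(-1\right) \left(-1088\right) = 1088$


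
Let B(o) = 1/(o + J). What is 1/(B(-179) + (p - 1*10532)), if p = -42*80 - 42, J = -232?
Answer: -411/5726875 ≈ -7.1767e-5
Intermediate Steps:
B(o) = 1/(-232 + o) (B(o) = 1/(o - 232) = 1/(-232 + o))
p = -3402 (p = -3360 - 42 = -3402)
1/(B(-179) + (p - 1*10532)) = 1/(1/(-232 - 179) + (-3402 - 1*10532)) = 1/(1/(-411) + (-3402 - 10532)) = 1/(-1/411 - 13934) = 1/(-5726875/411) = -411/5726875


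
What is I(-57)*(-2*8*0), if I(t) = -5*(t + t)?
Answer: 0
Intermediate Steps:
I(t) = -10*t
I(-57)*(-2*8*0) = (-10*(-57))*(-2*8*0) = 570*(-16*0) = 570*0 = 0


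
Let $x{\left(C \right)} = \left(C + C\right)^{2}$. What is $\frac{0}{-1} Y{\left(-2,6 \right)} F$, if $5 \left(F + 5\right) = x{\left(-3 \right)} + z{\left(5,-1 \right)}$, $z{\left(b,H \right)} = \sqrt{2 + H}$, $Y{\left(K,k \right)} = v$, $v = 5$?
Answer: $0$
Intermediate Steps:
$Y{\left(K,k \right)} = 5$
$x{\left(C \right)} = 4 C^{2}$ ($x{\left(C \right)} = \left(2 C\right)^{2} = 4 C^{2}$)
$F = \frac{12}{5}$ ($F = -5 + \frac{4 \left(-3\right)^{2} + \sqrt{2 - 1}}{5} = -5 + \frac{4 \cdot 9 + \sqrt{1}}{5} = -5 + \frac{36 + 1}{5} = -5 + \frac{1}{5} \cdot 37 = -5 + \frac{37}{5} = \frac{12}{5} \approx 2.4$)
$\frac{0}{-1} Y{\left(-2,6 \right)} F = \frac{0}{-1} \cdot 5 \cdot \frac{12}{5} = 0 \left(-1\right) 5 \cdot \frac{12}{5} = 0 \cdot 5 \cdot \frac{12}{5} = 0 \cdot \frac{12}{5} = 0$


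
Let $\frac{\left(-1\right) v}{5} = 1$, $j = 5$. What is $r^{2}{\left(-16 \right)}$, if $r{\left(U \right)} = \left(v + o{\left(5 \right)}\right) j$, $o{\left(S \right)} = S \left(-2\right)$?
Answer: $5625$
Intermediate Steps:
$o{\left(S \right)} = - 2 S$
$v = -5$ ($v = \left(-5\right) 1 = -5$)
$r{\left(U \right)} = -75$ ($r{\left(U \right)} = \left(-5 - 10\right) 5 = \left(-15\right) 5 = -75$)
$r^{2}{\left(-16 \right)} = \left(-75\right)^{2} = 5625$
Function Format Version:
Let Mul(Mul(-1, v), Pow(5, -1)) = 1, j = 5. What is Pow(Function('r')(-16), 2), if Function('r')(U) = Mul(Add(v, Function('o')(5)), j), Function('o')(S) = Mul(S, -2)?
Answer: 5625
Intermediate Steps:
Function('o')(S) = Mul(-2, S)
v = -5 (v = Mul(-5, 1) = -5)
Function('r')(U) = -75 (Function('r')(U) = Mul(Add(-5, Mul(-2, 5)), 5) = Mul(Add(-5, -10), 5) = Mul(-15, 5) = -75)
Pow(Function('r')(-16), 2) = Pow(-75, 2) = 5625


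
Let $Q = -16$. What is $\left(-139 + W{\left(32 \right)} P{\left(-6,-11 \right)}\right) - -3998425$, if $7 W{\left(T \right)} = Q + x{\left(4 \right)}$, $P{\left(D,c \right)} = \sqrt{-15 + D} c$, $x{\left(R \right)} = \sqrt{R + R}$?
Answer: $3998286 + \frac{22 i \sqrt{21} \left(8 - \sqrt{2}\right)}{7} \approx 3.9983 \cdot 10^{6} + 94.851 i$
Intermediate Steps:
$x{\left(R \right)} = \sqrt{2} \sqrt{R}$ ($x{\left(R \right)} = \sqrt{2 R} = \sqrt{2} \sqrt{R}$)
$P{\left(D,c \right)} = c \sqrt{-15 + D}$
$W{\left(T \right)} = - \frac{16}{7} + \frac{2 \sqrt{2}}{7}$ ($W{\left(T \right)} = \frac{-16 + \sqrt{2} \sqrt{4}}{7} = \frac{-16 + \sqrt{2} \cdot 2}{7} = \frac{-16 + 2 \sqrt{2}}{7} = - \frac{16}{7} + \frac{2 \sqrt{2}}{7}$)
$\left(-139 + W{\left(32 \right)} P{\left(-6,-11 \right)}\right) - -3998425 = \left(-139 + \left(- \frac{16}{7} + \frac{2 \sqrt{2}}{7}\right) \left(- 11 \sqrt{-15 - 6}\right)\right) - -3998425 = \left(-139 + \left(- \frac{16}{7} + \frac{2 \sqrt{2}}{7}\right) \left(- 11 \sqrt{-21}\right)\right) + 3998425 = \left(-139 + \left(- \frac{16}{7} + \frac{2 \sqrt{2}}{7}\right) \left(- 11 i \sqrt{21}\right)\right) + 3998425 = \left(-139 - 11 i \sqrt{21} \left(- \frac{16}{7} + \frac{2 \sqrt{2}}{7}\right)\right) + 3998425 = 3998286 - 11 i \sqrt{21} \left(- \frac{16}{7} + \frac{2 \sqrt{2}}{7}\right)$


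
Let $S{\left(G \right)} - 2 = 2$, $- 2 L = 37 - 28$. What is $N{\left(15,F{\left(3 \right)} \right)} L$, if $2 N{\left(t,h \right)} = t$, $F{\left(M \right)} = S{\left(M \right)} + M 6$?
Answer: $- \frac{135}{4} \approx -33.75$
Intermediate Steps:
$L = - \frac{9}{2}$ ($L = - \frac{37 - 28}{2} = \left(- \frac{1}{2}\right) 9 = - \frac{9}{2} \approx -4.5$)
$S{\left(G \right)} = 4$ ($S{\left(G \right)} = 2 + 2 = 4$)
$F{\left(M \right)} = 4 + 6 M$ ($F{\left(M \right)} = 4 + M 6 = 4 + 6 M$)
$N{\left(t,h \right)} = \frac{t}{2}$
$N{\left(15,F{\left(3 \right)} \right)} L = \frac{1}{2} \cdot 15 \left(- \frac{9}{2}\right) = \frac{15}{2} \left(- \frac{9}{2}\right) = - \frac{135}{4}$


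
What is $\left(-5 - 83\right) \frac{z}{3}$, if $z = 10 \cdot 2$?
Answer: $- \frac{1760}{3} \approx -586.67$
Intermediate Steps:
$z = 20$
$\left(-5 - 83\right) \frac{z}{3} = \left(-5 - 83\right) \frac{20}{3} = - 88 \cdot 20 \cdot \frac{1}{3} = \left(-88\right) \frac{20}{3} = - \frac{1760}{3}$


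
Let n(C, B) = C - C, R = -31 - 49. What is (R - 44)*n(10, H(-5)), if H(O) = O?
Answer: 0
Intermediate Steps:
R = -80
n(C, B) = 0
(R - 44)*n(10, H(-5)) = (-80 - 44)*0 = -124*0 = 0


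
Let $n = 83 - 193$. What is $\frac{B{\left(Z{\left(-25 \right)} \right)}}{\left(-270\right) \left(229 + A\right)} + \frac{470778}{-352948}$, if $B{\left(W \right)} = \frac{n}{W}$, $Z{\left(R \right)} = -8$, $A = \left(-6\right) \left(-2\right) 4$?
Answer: $- \frac{7042867931}{5279396184} \approx -1.334$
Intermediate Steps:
$A = 48$ ($A = 12 \cdot 4 = 48$)
$n = -110$
$B{\left(W \right)} = - \frac{110}{W}$
$\frac{B{\left(Z{\left(-25 \right)} \right)}}{\left(-270\right) \left(229 + A\right)} + \frac{470778}{-352948} = \frac{\left(-110\right) \frac{1}{-8}}{\left(-270\right) \left(229 + 48\right)} + \frac{470778}{-352948} = \frac{\left(-110\right) \left(- \frac{1}{8}\right)}{\left(-270\right) 277} + 470778 \left(- \frac{1}{352948}\right) = \frac{55}{4 \left(-74790\right)} - \frac{235389}{176474} = \frac{55}{4} \left(- \frac{1}{74790}\right) - \frac{235389}{176474} = - \frac{11}{59832} - \frac{235389}{176474} = - \frac{7042867931}{5279396184}$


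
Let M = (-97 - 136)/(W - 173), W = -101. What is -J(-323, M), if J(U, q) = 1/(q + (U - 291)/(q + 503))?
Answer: 37827070/13929849 ≈ 2.7155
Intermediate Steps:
M = 233/274 (M = (-97 - 136)/(-101 - 173) = -233/(-274) = -233*(-1/274) = 233/274 ≈ 0.85036)
J(U, q) = 1/(q + (-291 + U)/(503 + q))
-J(-323, M) = -(503 + 233/274)/(-291 - 323 + (233/274)² + 503*(233/274)) = -138055/((-291 - 323 + 54289/75076 + 117199/274)*274) = -138055/((-13929849/75076)*274) = -(-75076)*138055/(13929849*274) = -1*(-37827070/13929849) = 37827070/13929849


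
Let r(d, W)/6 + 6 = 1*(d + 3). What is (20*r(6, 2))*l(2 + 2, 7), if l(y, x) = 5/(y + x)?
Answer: 1800/11 ≈ 163.64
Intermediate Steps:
l(y, x) = 5/(x + y)
r(d, W) = -18 + 6*d (r(d, W) = -36 + 6*(1*(d + 3)) = -36 + 6*(1*(3 + d)) = -36 + 6*(3 + d) = -36 + (18 + 6*d) = -18 + 6*d)
(20*r(6, 2))*l(2 + 2, 7) = (20*(-18 + 6*6))*(5/(7 + (2 + 2))) = (20*(-18 + 36))*(5/(7 + 4)) = (20*18)*(5/11) = 360*(5*(1/11)) = 360*(5/11) = 1800/11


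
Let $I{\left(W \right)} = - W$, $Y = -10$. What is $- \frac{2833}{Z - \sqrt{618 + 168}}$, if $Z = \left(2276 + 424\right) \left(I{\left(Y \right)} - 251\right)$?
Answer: $\frac{307238850}{70568414869} - \frac{2833 \sqrt{786}}{423410489214} \approx 0.0043536$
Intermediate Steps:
$Z = -650700$ ($Z = \left(2276 + 424\right) \left(\left(-1\right) \left(-10\right) - 251\right) = 2700 \left(10 - 251\right) = 2700 \left(-241\right) = -650700$)
$- \frac{2833}{Z - \sqrt{618 + 168}} = - \frac{2833}{-650700 - \sqrt{618 + 168}} = - \frac{2833}{-650700 - \sqrt{786}}$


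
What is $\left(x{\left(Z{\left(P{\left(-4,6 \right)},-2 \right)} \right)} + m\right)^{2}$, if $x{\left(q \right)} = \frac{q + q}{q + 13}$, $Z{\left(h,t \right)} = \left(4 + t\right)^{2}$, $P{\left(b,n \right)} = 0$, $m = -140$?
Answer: $\frac{5626384}{289} \approx 19468.0$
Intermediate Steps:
$x{\left(q \right)} = \frac{2 q}{13 + q}$
$\left(x{\left(Z{\left(P{\left(-4,6 \right)},-2 \right)} \right)} + m\right)^{2} = \left(\frac{2 \left(4 - 2\right)^{2}}{13 + \left(4 - 2\right)^{2}} - 140\right)^{2} = \left(\frac{2 \cdot 2^{2}}{13 + 2^{2}} - 140\right)^{2} = \left(2 \cdot 4 \frac{1}{13 + 4} - 140\right)^{2} = \left(2 \cdot 4 \cdot \frac{1}{17} - 140\right)^{2} = \left(\frac{8}{17} - 140\right)^{2} = \left(- \frac{2372}{17}\right)^{2} = \frac{5626384}{289}$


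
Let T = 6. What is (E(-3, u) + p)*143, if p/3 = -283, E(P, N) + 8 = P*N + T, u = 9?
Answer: -125554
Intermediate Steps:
E(P, N) = -2 + N*P (E(P, N) = -8 + (P*N + 6) = -8 + (N*P + 6) = -8 + (6 + N*P) = -2 + N*P)
p = -849 (p = 3*(-283) = -849)
(E(-3, u) + p)*143 = ((-2 + 9*(-3)) - 849)*143 = ((-2 - 27) - 849)*143 = (-29 - 849)*143 = -878*143 = -125554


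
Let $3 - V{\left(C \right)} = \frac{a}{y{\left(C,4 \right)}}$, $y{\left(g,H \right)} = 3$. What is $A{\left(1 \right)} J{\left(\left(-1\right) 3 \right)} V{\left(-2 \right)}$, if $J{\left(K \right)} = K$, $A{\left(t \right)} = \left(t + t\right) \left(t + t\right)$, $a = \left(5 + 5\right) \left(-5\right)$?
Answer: $-236$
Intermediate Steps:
$a = -50$ ($a = 10 \left(-5\right) = -50$)
$A{\left(t \right)} = 4 t^{2}$ ($A{\left(t \right)} = 2 t 2 t = 4 t^{2}$)
$V{\left(C \right)} = \frac{59}{3}$ ($V{\left(C \right)} = 3 - - \frac{50}{3} = 3 + \frac{50}{3} = \frac{59}{3}$)
$A{\left(1 \right)} J{\left(\left(-1\right) 3 \right)} V{\left(-2 \right)} = 4 \cdot 1^{2} \left(\left(-1\right) 3\right) \frac{59}{3} = 4 \cdot 1 \left(-3\right) \frac{59}{3} = 4 \left(-3\right) \frac{59}{3} = \left(-12\right) \frac{59}{3} = -236$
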